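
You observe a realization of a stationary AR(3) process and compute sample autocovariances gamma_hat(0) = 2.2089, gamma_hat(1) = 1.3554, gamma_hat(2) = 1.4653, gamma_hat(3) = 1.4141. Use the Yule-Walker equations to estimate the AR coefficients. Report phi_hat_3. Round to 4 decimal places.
\hat\phi_{3} = 0.2810

The Yule-Walker equations for an AR(p) process read, in matrix form,
  Gamma_p phi = r_p,   with   (Gamma_p)_{ij} = gamma(|i - j|),
                       (r_p)_i = gamma(i),   i,j = 1..p.
Substitute the sample gammas (Toeplitz matrix and right-hand side of size 3):
  Gamma_p = [[2.2089, 1.3554, 1.4653], [1.3554, 2.2089, 1.3554], [1.4653, 1.3554, 2.2089]]
  r_p     = [1.3554, 1.4653, 1.4141]
Written out (R1..R3):
  (R1) 2.2089 phi_1 + 1.3554 phi_2 + 1.4653 phi_3 = 1.3554
  (R2) 1.3554 phi_1 + 2.2089 phi_2 + 1.3554 phi_3 = 1.4653
  (R3) 1.4653 phi_1 + 1.3554 phi_2 + 2.2089 phi_3 = 1.4141
Gaussian elimination:
  R2 <- R2 - (1.3554/2.2089) R1 = R2 - (0.613609) R1:  1.377215 phi_2 + 0.456279 phi_3 = 0.633615
  R3 <- R3 - (1.4653/2.2089) R1 = R3 - (0.663362) R1:  0.456279 phi_2 + 1.236876 phi_3 = 0.514979
  R3 <- R3 - (0.456279/1.377215) R2 = R3 - (0.331306) R2:  1.085708 phi_3 = 0.305059
Back-substitution:
  phi_hat_3 = 0.305059 / 1.085708 = 0.280977
  phi_hat_2 = (0.633615 - (0.456279)(0.280977)) / 1.377215 = 0.36698
  phi_hat_1 = (1.3554 - (1.3554)(0.36698) - (1.4653)(0.280977)) / 2.2089 = 0.202037
So phi_hat = [0.2020, 0.3670, 0.2810].
Therefore phi_hat_3 = 0.2810.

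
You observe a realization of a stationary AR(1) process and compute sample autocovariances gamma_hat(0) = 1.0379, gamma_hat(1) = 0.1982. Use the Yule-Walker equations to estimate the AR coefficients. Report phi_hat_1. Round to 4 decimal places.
\hat\phi_{1} = 0.1910

The Yule-Walker equations for an AR(p) process read, in matrix form,
  Gamma_p phi = r_p,   with   (Gamma_p)_{ij} = gamma(|i - j|),
                       (r_p)_i = gamma(i),   i,j = 1..p.
Substitute the sample gammas (Toeplitz matrix and right-hand side of size 1):
  Gamma_p = [[1.0379]]
  r_p     = [0.1982]
With p = 1 this is the single equation gamma(0) phi_1 = gamma(1):
  phi_hat_1 = gamma(1) / gamma(0) = 0.1982 / 1.0379 = 0.1910.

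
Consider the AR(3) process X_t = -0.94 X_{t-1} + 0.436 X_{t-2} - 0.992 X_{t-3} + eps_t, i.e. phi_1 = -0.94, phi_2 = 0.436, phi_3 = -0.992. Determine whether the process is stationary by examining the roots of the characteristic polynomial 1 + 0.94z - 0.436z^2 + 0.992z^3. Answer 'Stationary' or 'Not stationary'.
\text{Not stationary}

The AR(p) characteristic polynomial is P(z) = 1 + 0.94z - 0.436z^2 + 0.992z^3.
Stationarity requires all roots to lie outside the unit circle, i.e. |z| > 1 for every root.
Degree 3: look for a simple real root z0 first, then factor out (1 - z/z0) and solve the remaining quadratic.
Testing z0 = -0.625: P(-0.625) = 1 + (0.94)(-0.625) + (-0.436)(-0.625)^2 + (0.992)(-0.625)^3
  = 1 + (-0.5875) + (-0.170313) + (-0.242188) = 0.  So z_0 = -0.625 is a root, |z_0| = 0.625.
Divide out the factor (1 + 1.6 z) = (1 - z/z0) (since 1/z0 = -1.6):
  P(z) = (1 + 1.6 z)(1 + (-0.66) z + (0.62) z^2)
  [check: z-coef -0.66 - (-1.6) = 0.94; z^2-coef 0.62 - (-1.6)(-0.66) = -0.436; z^3-coef -(-1.6)(0.62) = 0.992.]
Remaining roots from the quadratic factor 1 + (-0.66) z + (0.62) z^2:
  Set 1 + (-0.66) z + (0.62) z^2 = 0, i.e. a z^2 + b z + c = 0 with a = 0.62, b = -0.66, c = 1.
  Discriminant D = b^2 - 4ac = (-0.66)^2 - 4*(0.62)*1 = 0.4356 - (2.48) = -2.0444.
  D < 0, so the roots are the complex-conjugate pair z = (-b +/- i sqrt(-D)) / (2a) = 0.5323 +/- 1.1531i.
  For a conjugate pair |z|^2 = z * conj(z) = (product of roots) = c/a = 1/(0.62) = 1.612903, so |z| = sqrt(1.612903) = 1.27 for both roots.
Moduli of all roots: 0.6250, 1.2700, 1.2700.
All moduli strictly greater than 1? No.
Verdict: Not stationary.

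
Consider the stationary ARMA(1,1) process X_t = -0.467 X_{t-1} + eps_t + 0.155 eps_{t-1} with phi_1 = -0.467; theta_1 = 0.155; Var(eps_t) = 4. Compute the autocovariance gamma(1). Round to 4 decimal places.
\gamma(1) = -1.4806

Multiply the model equation by X_{t-k} and take expectations. With theta_0 = psi_0 = 1 and psi_j the MA(infinity) weights, this gives
  gamma(k) - sum_i phi_i gamma(k-i) = c_k,
  c_k = sigma^2 * sum_{j=k..q} theta_j psi_{j-k}   (c_k = 0 for k > q),
using gamma(-m) = gamma(m).
psi-weights needed (psi_j = theta_j + sum_i phi_i psi_{j-i}):
  psi_1 = theta_1 + phi_1 = 0.155 + (-0.467) = -0.312
Right-hand sides:
  c_0 = sigma^2 (1 + theta_1 psi_1) = 4 * (1 + (0.155)(-0.312)) = 4 * 0.95164 = 3.80656
  c_1 = sigma^2 theta_1 = 4 * (0.155) = 0.62
  c_2 = 0
Equations for k = 0 and k = 1 (AR order 1):
  gamma(0) = phi_1 gamma(1) + c_0
  gamma(1) = phi_1 gamma(0) + c_1
Substituting the second into the first: gamma(0) (1 - phi_1^2) = c_0 + phi_1 c_1, so
  gamma(0) = (c_0 + phi_1 c_1) / (1 - phi_1^2) = (3.80656 + (-0.467)(0.62)) / (1 - (-0.467)^2) = 3.51702 / 0.781911 = 4.49798.
  gamma(1) = phi_1 gamma(0) + c_1 = (-0.467)(4.49798) + (0.62) = -1.480557.
Therefore gamma(1) = -1.4806 (to 4 decimal places).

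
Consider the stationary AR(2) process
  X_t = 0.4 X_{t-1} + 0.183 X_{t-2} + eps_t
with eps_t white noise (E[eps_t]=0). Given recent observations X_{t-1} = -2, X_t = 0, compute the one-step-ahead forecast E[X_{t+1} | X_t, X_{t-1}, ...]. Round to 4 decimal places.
E[X_{t+1} \mid \mathcal F_t] = -0.3660

For an AR(p) model X_t = c + sum_i phi_i X_{t-i} + eps_t, the
one-step-ahead conditional mean is
  E[X_{t+1} | X_t, ...] = c + sum_i phi_i X_{t+1-i}.
Substitute known values:
  E[X_{t+1} | ...] = (0.4) * (0) + (0.183) * (-2)
                   = -0.3660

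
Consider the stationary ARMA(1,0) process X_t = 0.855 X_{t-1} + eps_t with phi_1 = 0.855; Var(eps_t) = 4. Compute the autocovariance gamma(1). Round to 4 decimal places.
\gamma(1) = 12.7149

Multiply the model equation by X_{t-k} and take expectations. With theta_0 = psi_0 = 1 and psi_j the MA(infinity) weights, this gives
  gamma(k) - sum_i phi_i gamma(k-i) = c_k,
  c_k = sigma^2 * sum_{j=k..q} theta_j psi_{j-k}   (c_k = 0 for k > q),
using gamma(-m) = gamma(m).
Pure AR (q = 0): c_0 = sigma^2 = 4, c_k = 0 for k >= 1.
Equations for k = 0 and k = 1 (AR order 1):
  gamma(0) = phi_1 gamma(1) + c_0
  gamma(1) = phi_1 gamma(0) + c_1
Substituting the second into the first: gamma(0) (1 - phi_1^2) = c_0 + phi_1 c_1, so
  gamma(0) = c_0 / (1 - phi_1^2) = 4 / (1 - (0.855)^2) = 4 / 0.268975 = 14.871271.
  gamma(1) = phi_1 gamma(0) = (0.855)(14.871271) = 12.714936.
Therefore gamma(1) = 12.7149 (to 4 decimal places).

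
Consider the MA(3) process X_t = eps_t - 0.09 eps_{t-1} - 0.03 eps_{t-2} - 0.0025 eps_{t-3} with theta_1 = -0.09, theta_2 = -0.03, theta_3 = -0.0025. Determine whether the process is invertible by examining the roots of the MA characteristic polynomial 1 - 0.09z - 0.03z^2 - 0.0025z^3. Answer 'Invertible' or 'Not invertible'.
\text{Invertible}

The MA(q) characteristic polynomial is P(z) = 1 - 0.09z - 0.03z^2 - 0.0025z^3.
Invertibility requires all roots to lie outside the unit circle, i.e. |z| > 1 for every root.
Degree 3: look for a simple real root z0 first, then factor out (1 - z/z0) and solve the remaining quadratic.
Testing z0 = 4: P(4) = 1 + (-0.09)(4) + (-0.03)(4)^2 + (-0.0025)(4)^3
  = 1 + (-0.36) + (-0.48) + (-0.16) = 0.  So z_0 = 4 is a root, |z_0| = 4.
Divide out the factor (1 - 0.25 z) = (1 - z/z0) (since 1/z0 = 0.25):
  P(z) = (1 - 0.25 z)(1 + (0.16) z + (0.01) z^2)
  [check: z-coef 0.16 - (0.25) = -0.09; z^2-coef 0.01 - (0.25)(0.16) = -0.03; z^3-coef -(0.25)(0.01) = -0.0025.]
Remaining roots from the quadratic factor 1 + (0.16) z + (0.01) z^2:
  Set 1 + (0.16) z + (0.01) z^2 = 0, i.e. a z^2 + b z + c = 0 with a = 0.01, b = 0.16, c = 1.
  Discriminant D = b^2 - 4ac = (0.16)^2 - 4*(0.01)*1 = 0.0256 - (0.04) = -0.0144.
  D < 0, so the roots are the complex-conjugate pair z = (-b +/- i sqrt(-D)) / (2a) = -8 +/- 6i.
  For a conjugate pair |z|^2 = z * conj(z) = (product of roots) = c/a = 1/(0.01) = 100, so |z| = sqrt(100) = 10 for both roots.
Moduli of all roots: 4.0000, 10.0000, 10.0000.
All moduli strictly greater than 1? Yes.
Verdict: Invertible.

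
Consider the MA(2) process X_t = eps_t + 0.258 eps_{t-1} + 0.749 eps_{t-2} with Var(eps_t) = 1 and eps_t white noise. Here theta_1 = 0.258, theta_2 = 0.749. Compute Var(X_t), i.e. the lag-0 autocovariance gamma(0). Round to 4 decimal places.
\gamma(0) = 1.6276

For an MA(q) process X_t = eps_t + sum_i theta_i eps_{t-i} with
Var(eps_t) = sigma^2, the variance is
  gamma(0) = sigma^2 * (1 + sum_i theta_i^2).
  sum_i theta_i^2 = (0.258)^2 + (0.749)^2 = 0.066564 + 0.561001 = 0.627565.
  gamma(0) = 1 * (1 + 0.627565) = 1 * 1.627565 = 1.627565, which rounds to 1.6276.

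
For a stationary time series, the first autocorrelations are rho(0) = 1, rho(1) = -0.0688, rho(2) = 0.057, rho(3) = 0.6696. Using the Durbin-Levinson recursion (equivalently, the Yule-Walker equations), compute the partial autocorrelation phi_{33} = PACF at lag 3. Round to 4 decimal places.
\phi_{33} = 0.6820

The PACF at lag k is phi_{kk}, the last component of the solution
to the Yule-Walker system G_k phi = r_k where
  (G_k)_{ij} = rho(|i - j|), (r_k)_i = rho(i), i,j = 1..k.
Equivalently, Durbin-Levinson gives phi_{kk} iteratively:
  phi_{11} = rho(1)
  phi_{kk} = [rho(k) - sum_{j=1..k-1} phi_{k-1,j} rho(k-j)]
            / [1 - sum_{j=1..k-1} phi_{k-1,j} rho(j)],
  phi_{k,j} = phi_{k-1,j} - phi_{kk} phi_{k-1,k-j},  j = 1..k-1.
Step k = 1:
  phi_11 = rho(1) = -0.0688.
Step k = 2:
  phi_22 = [rho(2) - phi_11 rho(1)] / [1 - phi_11 rho(1)] = [0.057 - (-0.0688)(-0.0688)] / [1 - (-0.0688)(-0.0688)]
         = 0.05226656 / 0.99526656 = 0.052515.
  Update: phi_21 = phi_11 - phi_22 phi_11 = -0.0688 - (0.052515)(-0.0688) = -0.065187.
Step k = 3:
  phi_33 = [rho(3) - phi_21 rho(2) - phi_22 rho(1)] / [1 - phi_21 rho(1) - phi_22 rho(2)]
    numerator   = 0.6696 - (-0.065187)(0.057) - (0.052515)(-0.0688) = 0.6769287
    denominator = 1 - (-0.065187)(-0.0688) - (0.052515)(0.057) = 0.99252177
  phi_33 = 0.6769287 / 0.99252177 = 0.682.
Therefore phi_{33} = 0.6820.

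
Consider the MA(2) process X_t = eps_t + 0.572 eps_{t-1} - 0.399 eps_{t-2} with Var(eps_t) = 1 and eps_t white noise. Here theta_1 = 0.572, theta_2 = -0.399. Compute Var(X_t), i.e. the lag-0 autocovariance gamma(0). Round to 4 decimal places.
\gamma(0) = 1.4864

For an MA(q) process X_t = eps_t + sum_i theta_i eps_{t-i} with
Var(eps_t) = sigma^2, the variance is
  gamma(0) = sigma^2 * (1 + sum_i theta_i^2).
  sum_i theta_i^2 = (0.572)^2 + (-0.399)^2 = 0.327184 + 0.159201 = 0.486385.
  gamma(0) = 1 * (1 + 0.486385) = 1 * 1.486385 = 1.486385, which rounds to 1.4864.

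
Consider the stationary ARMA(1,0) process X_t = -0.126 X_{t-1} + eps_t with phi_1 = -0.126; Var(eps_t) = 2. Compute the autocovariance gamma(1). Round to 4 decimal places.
\gamma(1) = -0.2561

Multiply the model equation by X_{t-k} and take expectations. With theta_0 = psi_0 = 1 and psi_j the MA(infinity) weights, this gives
  gamma(k) - sum_i phi_i gamma(k-i) = c_k,
  c_k = sigma^2 * sum_{j=k..q} theta_j psi_{j-k}   (c_k = 0 for k > q),
using gamma(-m) = gamma(m).
Pure AR (q = 0): c_0 = sigma^2 = 2, c_k = 0 for k >= 1.
Equations for k = 0 and k = 1 (AR order 1):
  gamma(0) = phi_1 gamma(1) + c_0
  gamma(1) = phi_1 gamma(0) + c_1
Substituting the second into the first: gamma(0) (1 - phi_1^2) = c_0 + phi_1 c_1, so
  gamma(0) = c_0 / (1 - phi_1^2) = 2 / (1 - (-0.126)^2) = 2 / 0.984124 = 2.032264.
  gamma(1) = phi_1 gamma(0) = (-0.126)(2.032264) = -0.256065.
Therefore gamma(1) = -0.2561 (to 4 decimal places).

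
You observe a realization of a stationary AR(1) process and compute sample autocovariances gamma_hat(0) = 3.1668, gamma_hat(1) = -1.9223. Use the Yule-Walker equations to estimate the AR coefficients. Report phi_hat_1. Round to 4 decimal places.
\hat\phi_{1} = -0.6070

The Yule-Walker equations for an AR(p) process read, in matrix form,
  Gamma_p phi = r_p,   with   (Gamma_p)_{ij} = gamma(|i - j|),
                       (r_p)_i = gamma(i),   i,j = 1..p.
Substitute the sample gammas (Toeplitz matrix and right-hand side of size 1):
  Gamma_p = [[3.1668]]
  r_p     = [-1.9223]
With p = 1 this is the single equation gamma(0) phi_1 = gamma(1):
  phi_hat_1 = gamma(1) / gamma(0) = -1.9223 / 3.1668 = -0.6070.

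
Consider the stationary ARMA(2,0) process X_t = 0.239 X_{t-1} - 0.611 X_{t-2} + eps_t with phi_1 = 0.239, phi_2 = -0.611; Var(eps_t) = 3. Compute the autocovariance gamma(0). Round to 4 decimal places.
\gamma(0) = 4.8949

Multiply the model equation by X_{t-k} and take expectations. With theta_0 = psi_0 = 1 and psi_j the MA(infinity) weights, this gives
  gamma(k) - sum_i phi_i gamma(k-i) = c_k,
  c_k = sigma^2 * sum_{j=k..q} theta_j psi_{j-k}   (c_k = 0 for k > q),
using gamma(-m) = gamma(m).
Pure AR (q = 0): c_0 = sigma^2 = 3, c_k = 0 for k >= 1.
Equations for k = 0, 1, 2 (AR order 2, c_2 = 0):
  (E0) gamma(0) = phi_1 gamma(1) + phi_2 gamma(2) + c_0
  (E1) gamma(1) = phi_1 gamma(0) + phi_2 gamma(1) + c_1
  (E2) gamma(2) = phi_1 gamma(1) + phi_2 gamma(0)
From (E1): gamma(1) = A gamma(0) + B with
  A = phi_1 / (1 - phi_2) = 0.239 / 1.611 = 0.148355,   B = c_1 / (1 - phi_2) = 0 / 1.611 = 0.
Insert (E2) into (E0): gamma(0) (1 - phi_2^2) = phi_1 (1 + phi_2) gamma(1) + c_0.
  phi_1 (1 + phi_2) = (0.239)(0.389) = 0.092971,   1 - phi_2^2 = 0.626679.
Replace gamma(1) by A gamma(0) + B and collect gamma(0):
  gamma(0) [0.626679 - (0.092971)(0.148355)] = c_0 = 3
  gamma(0) * 0.612886 = 3
  gamma(0) = 3 / 0.612886 = 4.894872.
Therefore gamma(0) = 4.8949 (to 4 decimal places).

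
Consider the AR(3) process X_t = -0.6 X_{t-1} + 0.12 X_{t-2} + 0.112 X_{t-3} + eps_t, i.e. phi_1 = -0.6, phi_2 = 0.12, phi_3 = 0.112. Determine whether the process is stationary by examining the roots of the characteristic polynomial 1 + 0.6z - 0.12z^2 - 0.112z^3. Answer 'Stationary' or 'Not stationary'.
\text{Stationary}

The AR(p) characteristic polynomial is P(z) = 1 + 0.6z - 0.12z^2 - 0.112z^3.
Stationarity requires all roots to lie outside the unit circle, i.e. |z| > 1 for every root.
Degree 3: look for a simple real root z0 first, then factor out (1 - z/z0) and solve the remaining quadratic.
Testing z0 = 2.5: P(2.5) = 1 + (0.6)(2.5) + (-0.12)(2.5)^2 + (-0.112)(2.5)^3
  = 1 + (1.5) + (-0.75) + (-1.75) = 0.  So z_0 = 2.5 is a root, |z_0| = 2.5.
Divide out the factor (1 - 0.4 z) = (1 - z/z0) (since 1/z0 = 0.4):
  P(z) = (1 - 0.4 z)(1 + (1) z + (0.28) z^2)
  [check: z-coef 1 - (0.4) = 0.6; z^2-coef 0.28 - (0.4)(1) = -0.12; z^3-coef -(0.4)(0.28) = -0.112.]
Remaining roots from the quadratic factor 1 + (1) z + (0.28) z^2:
  Set 1 + (1) z + (0.28) z^2 = 0, i.e. a z^2 + b z + c = 0 with a = 0.28, b = 1, c = 1.
  Discriminant D = b^2 - 4ac = (1)^2 - 4*(0.28)*1 = 1 - (1.12) = -0.12.
  D < 0, so the roots are the complex-conjugate pair z = (-b +/- i sqrt(-D)) / (2a) = -1.7857 +/- 0.6186i.
  For a conjugate pair |z|^2 = z * conj(z) = (product of roots) = c/a = 1/(0.28) = 3.571429, so |z| = sqrt(3.571429) = 1.8898 for both roots.
Moduli of all roots: 2.5000, 1.8898, 1.8898.
All moduli strictly greater than 1? Yes.
Verdict: Stationary.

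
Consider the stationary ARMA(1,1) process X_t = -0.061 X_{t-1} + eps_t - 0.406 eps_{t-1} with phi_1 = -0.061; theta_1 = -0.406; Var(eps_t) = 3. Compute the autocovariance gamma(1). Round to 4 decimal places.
\gamma(1) = -1.4411

Multiply the model equation by X_{t-k} and take expectations. With theta_0 = psi_0 = 1 and psi_j the MA(infinity) weights, this gives
  gamma(k) - sum_i phi_i gamma(k-i) = c_k,
  c_k = sigma^2 * sum_{j=k..q} theta_j psi_{j-k}   (c_k = 0 for k > q),
using gamma(-m) = gamma(m).
psi-weights needed (psi_j = theta_j + sum_i phi_i psi_{j-i}):
  psi_1 = theta_1 + phi_1 = -0.406 + (-0.061) = -0.467
Right-hand sides:
  c_0 = sigma^2 (1 + theta_1 psi_1) = 3 * (1 + (-0.406)(-0.467)) = 3 * 1.189602 = 3.568806
  c_1 = sigma^2 theta_1 = 3 * (-0.406) = -1.218
  c_2 = 0
Equations for k = 0 and k = 1 (AR order 1):
  gamma(0) = phi_1 gamma(1) + c_0
  gamma(1) = phi_1 gamma(0) + c_1
Substituting the second into the first: gamma(0) (1 - phi_1^2) = c_0 + phi_1 c_1, so
  gamma(0) = (c_0 + phi_1 c_1) / (1 - phi_1^2) = (3.568806 + (-0.061)(-1.218)) / (1 - (-0.061)^2) = 3.643104 / 0.996279 = 3.656711.
  gamma(1) = phi_1 gamma(0) + c_1 = (-0.061)(3.656711) + (-1.218) = -1.441059.
Therefore gamma(1) = -1.4411 (to 4 decimal places).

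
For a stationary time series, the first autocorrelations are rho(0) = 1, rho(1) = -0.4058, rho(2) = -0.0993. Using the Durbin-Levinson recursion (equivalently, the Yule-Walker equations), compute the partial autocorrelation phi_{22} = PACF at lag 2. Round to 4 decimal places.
\phi_{22} = -0.3160

The PACF at lag k is phi_{kk}, the last component of the solution
to the Yule-Walker system G_k phi = r_k where
  (G_k)_{ij} = rho(|i - j|), (r_k)_i = rho(i), i,j = 1..k.
Equivalently, Durbin-Levinson gives phi_{kk} iteratively:
  phi_{11} = rho(1)
  phi_{kk} = [rho(k) - sum_{j=1..k-1} phi_{k-1,j} rho(k-j)]
            / [1 - sum_{j=1..k-1} phi_{k-1,j} rho(j)],
  phi_{k,j} = phi_{k-1,j} - phi_{kk} phi_{k-1,k-j},  j = 1..k-1.
Step k = 1:
  phi_11 = rho(1) = -0.4058.
Step k = 2:
  phi_22 = [rho(2) - phi_11 rho(1)] / [1 - phi_11 rho(1)] = [-0.0993 - (-0.4058)(-0.4058)] / [1 - (-0.4058)(-0.4058)]
         = -0.26397364 / 0.83532636 = -0.316.
Therefore phi_{22} = -0.3160.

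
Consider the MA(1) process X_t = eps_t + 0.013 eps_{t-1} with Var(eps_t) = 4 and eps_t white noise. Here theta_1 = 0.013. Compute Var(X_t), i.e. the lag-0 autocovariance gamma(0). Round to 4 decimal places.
\gamma(0) = 4.0007

For an MA(q) process X_t = eps_t + sum_i theta_i eps_{t-i} with
Var(eps_t) = sigma^2, the variance is
  gamma(0) = sigma^2 * (1 + sum_i theta_i^2).
  sum_i theta_i^2 = (0.013)^2 = 0.000169.
  gamma(0) = 4 * (1 + 0.000169) = 4 * 1.000169 = 4.000676, which rounds to 4.0007.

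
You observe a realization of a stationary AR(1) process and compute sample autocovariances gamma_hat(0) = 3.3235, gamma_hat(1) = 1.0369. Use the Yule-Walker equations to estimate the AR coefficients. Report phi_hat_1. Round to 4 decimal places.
\hat\phi_{1} = 0.3120

The Yule-Walker equations for an AR(p) process read, in matrix form,
  Gamma_p phi = r_p,   with   (Gamma_p)_{ij} = gamma(|i - j|),
                       (r_p)_i = gamma(i),   i,j = 1..p.
Substitute the sample gammas (Toeplitz matrix and right-hand side of size 1):
  Gamma_p = [[3.3235]]
  r_p     = [1.0369]
With p = 1 this is the single equation gamma(0) phi_1 = gamma(1):
  phi_hat_1 = gamma(1) / gamma(0) = 1.0369 / 3.3235 = 0.3120.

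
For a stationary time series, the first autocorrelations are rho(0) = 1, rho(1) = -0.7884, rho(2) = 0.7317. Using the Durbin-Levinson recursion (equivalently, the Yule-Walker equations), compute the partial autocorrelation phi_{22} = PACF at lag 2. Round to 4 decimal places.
\phi_{22} = 0.2910

The PACF at lag k is phi_{kk}, the last component of the solution
to the Yule-Walker system G_k phi = r_k where
  (G_k)_{ij} = rho(|i - j|), (r_k)_i = rho(i), i,j = 1..k.
Equivalently, Durbin-Levinson gives phi_{kk} iteratively:
  phi_{11} = rho(1)
  phi_{kk} = [rho(k) - sum_{j=1..k-1} phi_{k-1,j} rho(k-j)]
            / [1 - sum_{j=1..k-1} phi_{k-1,j} rho(j)],
  phi_{k,j} = phi_{k-1,j} - phi_{kk} phi_{k-1,k-j},  j = 1..k-1.
Step k = 1:
  phi_11 = rho(1) = -0.7884.
Step k = 2:
  phi_22 = [rho(2) - phi_11 rho(1)] / [1 - phi_11 rho(1)] = [0.7317 - (-0.7884)(-0.7884)] / [1 - (-0.7884)(-0.7884)]
         = 0.11012544 / 0.37842544 = 0.291.
Therefore phi_{22} = 0.2910.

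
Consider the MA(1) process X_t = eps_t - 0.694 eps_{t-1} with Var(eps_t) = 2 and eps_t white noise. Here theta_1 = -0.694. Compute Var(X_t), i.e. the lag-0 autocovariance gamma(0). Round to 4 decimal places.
\gamma(0) = 2.9633

For an MA(q) process X_t = eps_t + sum_i theta_i eps_{t-i} with
Var(eps_t) = sigma^2, the variance is
  gamma(0) = sigma^2 * (1 + sum_i theta_i^2).
  sum_i theta_i^2 = (-0.694)^2 = 0.481636.
  gamma(0) = 2 * (1 + 0.481636) = 2 * 1.481636 = 2.963272, which rounds to 2.9633.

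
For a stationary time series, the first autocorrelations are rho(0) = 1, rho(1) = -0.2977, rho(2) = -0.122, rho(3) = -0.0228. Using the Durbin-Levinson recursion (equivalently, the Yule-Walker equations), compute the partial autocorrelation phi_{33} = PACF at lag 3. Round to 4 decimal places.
\phi_{33} = -0.1580

The PACF at lag k is phi_{kk}, the last component of the solution
to the Yule-Walker system G_k phi = r_k where
  (G_k)_{ij} = rho(|i - j|), (r_k)_i = rho(i), i,j = 1..k.
Equivalently, Durbin-Levinson gives phi_{kk} iteratively:
  phi_{11} = rho(1)
  phi_{kk} = [rho(k) - sum_{j=1..k-1} phi_{k-1,j} rho(k-j)]
            / [1 - sum_{j=1..k-1} phi_{k-1,j} rho(j)],
  phi_{k,j} = phi_{k-1,j} - phi_{kk} phi_{k-1,k-j},  j = 1..k-1.
Step k = 1:
  phi_11 = rho(1) = -0.2977.
Step k = 2:
  phi_22 = [rho(2) - phi_11 rho(1)] / [1 - phi_11 rho(1)] = [-0.122 - (-0.2977)(-0.2977)] / [1 - (-0.2977)(-0.2977)]
         = -0.21062529 / 0.91137471 = -0.231107.
  Update: phi_21 = phi_11 - phi_22 phi_11 = -0.2977 - (-0.231107)(-0.2977) = -0.366501.
Step k = 3:
  phi_33 = [rho(3) - phi_21 rho(2) - phi_22 rho(1)] / [1 - phi_21 rho(1) - phi_22 rho(2)]
    numerator   = -0.0228 - (-0.366501)(-0.122) - (-0.231107)(-0.2977) = -0.1363137
    denominator = 1 - (-0.366501)(-0.2977) - (-0.231107)(-0.122) = 0.86269768
  phi_33 = -0.1363137 / 0.86269768 = -0.158.
Therefore phi_{33} = -0.1580.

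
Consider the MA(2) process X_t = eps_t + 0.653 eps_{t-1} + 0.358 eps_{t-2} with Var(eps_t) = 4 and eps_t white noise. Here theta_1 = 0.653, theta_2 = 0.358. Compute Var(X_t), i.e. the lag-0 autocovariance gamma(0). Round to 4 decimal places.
\gamma(0) = 6.2183

For an MA(q) process X_t = eps_t + sum_i theta_i eps_{t-i} with
Var(eps_t) = sigma^2, the variance is
  gamma(0) = sigma^2 * (1 + sum_i theta_i^2).
  sum_i theta_i^2 = (0.653)^2 + (0.358)^2 = 0.426409 + 0.128164 = 0.554573.
  gamma(0) = 4 * (1 + 0.554573) = 4 * 1.554573 = 6.218292, which rounds to 6.2183.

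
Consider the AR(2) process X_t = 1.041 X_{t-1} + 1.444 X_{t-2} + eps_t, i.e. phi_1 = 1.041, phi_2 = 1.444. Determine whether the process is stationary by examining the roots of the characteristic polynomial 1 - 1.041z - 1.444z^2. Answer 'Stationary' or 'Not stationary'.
\text{Not stationary}

The AR(p) characteristic polynomial is P(z) = 1 - 1.041z - 1.444z^2.
Stationarity requires all roots to lie outside the unit circle, i.e. |z| > 1 for every root.
Set 1 + (-1.041) z + (-1.444) z^2 = 0, i.e. a z^2 + b z + c = 0 with a = -1.444, b = -1.041, c = 1.
Discriminant D = b^2 - 4ac = (-1.041)^2 - 4*(-1.444)*1 = 1.083681 - (-5.776) = 6.859681.
D >= 0, so the roots are real: z = (-b +/- sqrt(D)) / (2a) = (1.041 +/- 2.619099) / (-2.888).
  z_1 = (1.041 + 2.619099) / (-2.888) = -1.2673,   |z_1| = 1.2673.
  z_2 = (1.041 - 2.619099) / (-2.888) = 0.5464,   |z_2| = 0.5464.
Moduli of all roots: 1.2673, 0.5464.
All moduli strictly greater than 1? No.
Verdict: Not stationary.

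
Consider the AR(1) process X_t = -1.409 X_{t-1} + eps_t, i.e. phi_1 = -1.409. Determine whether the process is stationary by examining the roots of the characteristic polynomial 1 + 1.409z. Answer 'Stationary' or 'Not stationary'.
\text{Not stationary}

The AR(p) characteristic polynomial is P(z) = 1 + 1.409z.
Stationarity requires all roots to lie outside the unit circle, i.e. |z| > 1 for every root.
This is linear in z: 1 + (1.409) z = 0  =>  z = -1/(1.409) = -0.709723,  |z| = 0.709723.
Moduli of all roots: 0.7097.
All moduli strictly greater than 1? No.
Verdict: Not stationary.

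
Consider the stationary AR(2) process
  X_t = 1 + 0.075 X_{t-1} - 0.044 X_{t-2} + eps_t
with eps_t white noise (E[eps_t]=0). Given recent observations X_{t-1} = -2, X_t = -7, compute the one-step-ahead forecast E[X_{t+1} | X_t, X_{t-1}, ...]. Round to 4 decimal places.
E[X_{t+1} \mid \mathcal F_t] = 0.5630

For an AR(p) model X_t = c + sum_i phi_i X_{t-i} + eps_t, the
one-step-ahead conditional mean is
  E[X_{t+1} | X_t, ...] = c + sum_i phi_i X_{t+1-i}.
Substitute known values:
  E[X_{t+1} | ...] = 1 + (0.075) * (-7) + (-0.044) * (-2)
                   = 0.5630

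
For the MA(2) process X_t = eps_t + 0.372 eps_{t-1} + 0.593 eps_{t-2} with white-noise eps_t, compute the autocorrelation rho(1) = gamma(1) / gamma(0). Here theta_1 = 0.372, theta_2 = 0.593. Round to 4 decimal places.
\rho(1) = 0.3977

For an MA(q) process with theta_0 = 1, the autocovariance is
  gamma(k) = sigma^2 * sum_{i=0..q-k} theta_i * theta_{i+k},
and rho(k) = gamma(k) / gamma(0). Sigma^2 cancels.
  numerator   = (1)*(0.372) + (0.372)*(0.593) = 0.592596.
  denominator = (1)^2 + (0.372)^2 + (0.593)^2 = 1.490033.
  rho(1) = 0.592596 / 1.490033 = 0.3977.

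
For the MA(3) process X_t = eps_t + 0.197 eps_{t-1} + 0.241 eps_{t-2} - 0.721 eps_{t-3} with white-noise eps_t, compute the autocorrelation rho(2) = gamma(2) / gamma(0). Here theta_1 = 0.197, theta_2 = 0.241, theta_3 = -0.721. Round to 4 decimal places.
\rho(2) = 0.0612

For an MA(q) process with theta_0 = 1, the autocovariance is
  gamma(k) = sigma^2 * sum_{i=0..q-k} theta_i * theta_{i+k},
and rho(k) = gamma(k) / gamma(0). Sigma^2 cancels.
  numerator   = (1)*(0.241) + (0.197)*(-0.721) = 0.098963.
  denominator = (1)^2 + (0.197)^2 + (0.241)^2 + (-0.721)^2 = 1.616731.
  rho(2) = 0.098963 / 1.616731 = 0.0612.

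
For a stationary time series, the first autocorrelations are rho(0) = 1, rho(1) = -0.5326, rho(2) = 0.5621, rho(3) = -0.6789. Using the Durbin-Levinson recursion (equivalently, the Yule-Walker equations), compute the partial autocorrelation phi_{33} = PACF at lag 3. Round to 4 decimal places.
\phi_{33} = -0.4750

The PACF at lag k is phi_{kk}, the last component of the solution
to the Yule-Walker system G_k phi = r_k where
  (G_k)_{ij} = rho(|i - j|), (r_k)_i = rho(i), i,j = 1..k.
Equivalently, Durbin-Levinson gives phi_{kk} iteratively:
  phi_{11} = rho(1)
  phi_{kk} = [rho(k) - sum_{j=1..k-1} phi_{k-1,j} rho(k-j)]
            / [1 - sum_{j=1..k-1} phi_{k-1,j} rho(j)],
  phi_{k,j} = phi_{k-1,j} - phi_{kk} phi_{k-1,k-j},  j = 1..k-1.
Step k = 1:
  phi_11 = rho(1) = -0.5326.
Step k = 2:
  phi_22 = [rho(2) - phi_11 rho(1)] / [1 - phi_11 rho(1)] = [0.5621 - (-0.5326)(-0.5326)] / [1 - (-0.5326)(-0.5326)]
         = 0.27843724 / 0.71633724 = 0.388696.
  Update: phi_21 = phi_11 - phi_22 phi_11 = -0.5326 - (0.388696)(-0.5326) = -0.325581.
Step k = 3:
  phi_33 = [rho(3) - phi_21 rho(2) - phi_22 rho(1)] / [1 - phi_21 rho(1) - phi_22 rho(2)]
    numerator   = -0.6789 - (-0.325581)(0.5621) - (0.388696)(-0.5326) = -0.28887176
    denominator = 1 - (-0.325581)(-0.5326) - (0.388696)(0.5621) = 0.60810987
  phi_33 = -0.28887176 / 0.60810987 = -0.475.
Therefore phi_{33} = -0.4750.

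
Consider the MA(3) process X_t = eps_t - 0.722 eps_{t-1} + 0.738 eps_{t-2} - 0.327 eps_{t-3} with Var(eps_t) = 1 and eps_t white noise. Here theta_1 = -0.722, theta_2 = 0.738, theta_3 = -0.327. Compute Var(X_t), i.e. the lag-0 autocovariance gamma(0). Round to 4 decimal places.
\gamma(0) = 2.1729

For an MA(q) process X_t = eps_t + sum_i theta_i eps_{t-i} with
Var(eps_t) = sigma^2, the variance is
  gamma(0) = sigma^2 * (1 + sum_i theta_i^2).
  sum_i theta_i^2 = (-0.722)^2 + (0.738)^2 + (-0.327)^2 = 0.521284 + 0.544644 + 0.106929 = 1.172857.
  gamma(0) = 1 * (1 + 1.172857) = 1 * 2.172857 = 2.172857, which rounds to 2.1729.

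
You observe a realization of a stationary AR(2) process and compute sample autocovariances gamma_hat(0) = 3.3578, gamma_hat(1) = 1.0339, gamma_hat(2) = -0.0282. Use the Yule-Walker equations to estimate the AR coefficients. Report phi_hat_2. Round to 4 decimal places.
\hat\phi_{2} = -0.1140

The Yule-Walker equations for an AR(p) process read, in matrix form,
  Gamma_p phi = r_p,   with   (Gamma_p)_{ij} = gamma(|i - j|),
                       (r_p)_i = gamma(i),   i,j = 1..p.
Substitute the sample gammas (Toeplitz matrix and right-hand side of size 2):
  Gamma_p = [[3.3578, 1.0339], [1.0339, 3.3578]]
  r_p     = [1.0339, -0.0282]
Written out:
  3.3578 phi_1 + 1.0339 phi_2 = 1.0339
  1.0339 phi_1 + 3.3578 phi_2 = -0.0282
Solve by Cramer's rule:
  det = gamma(0)^2 - gamma(1)^2 = (3.3578)^2 - (1.0339)^2 = 11.27482084 - 1.06894921 = 10.20587163
  phi_hat_1 = [gamma(1) gamma(0) - gamma(1) gamma(2)] / det = [(1.0339)(3.3578) - (1.0339)(-0.0282)] / 10.20587163 = 3.5007854 / 10.20587163 = 0.343
  phi_hat_2 = [gamma(0) gamma(2) - gamma(1)^2] / det = [(3.3578)(-0.0282) - (1.0339)^2] / 10.20587163 = -1.16363917 / 10.20587163 = -0.114
So phi_hat = [0.3430, -0.1140].
Therefore phi_hat_2 = -0.1140.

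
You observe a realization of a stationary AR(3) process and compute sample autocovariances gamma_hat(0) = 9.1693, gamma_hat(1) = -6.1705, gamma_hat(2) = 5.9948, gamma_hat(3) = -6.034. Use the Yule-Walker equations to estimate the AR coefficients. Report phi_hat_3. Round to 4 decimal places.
\hat\phi_{3} = -0.2800

The Yule-Walker equations for an AR(p) process read, in matrix form,
  Gamma_p phi = r_p,   with   (Gamma_p)_{ij} = gamma(|i - j|),
                       (r_p)_i = gamma(i),   i,j = 1..p.
Substitute the sample gammas (Toeplitz matrix and right-hand side of size 3):
  Gamma_p = [[9.1693, -6.1705, 5.9948], [-6.1705, 9.1693, -6.1705], [5.9948, -6.1705, 9.1693]]
  r_p     = [-6.1705, 5.9948, -6.034]
Written out (R1..R3):
  (R1) 9.1693 phi_1 - 6.1705 phi_2 + 5.9948 phi_3 = -6.1705
  (R2) -6.1705 phi_1 + 9.1693 phi_2 - 6.1705 phi_3 = 5.9948
  (R3) 5.9948 phi_1 - 6.1705 phi_2 + 9.1693 phi_3 = -6.034
Gaussian elimination:
  R2 <- R2 - (-6.1705/9.1693) R1 = R2 - (-0.672952) R1:  5.016849 phi_2 - 2.136287 phi_3 = 1.842349
  R3 <- R3 - (5.9948/9.1693) R1 = R3 - (0.65379) R1:  -2.136287 phi_2 + 5.249958 phi_3 = -1.999787
  R3 <- R3 - (-2.136287/5.016849) R2 = R3 - (-0.425822) R2:  4.340279 phi_3 = -1.215273
Back-substitution:
  phi_hat_3 = -1.215273 / 4.340279 = -0.279999
  phi_hat_2 = (1.842349 - (-2.136287)(-0.279999)) / 5.016849 = 0.248002
  phi_hat_1 = (-6.1705 - (-6.1705)(0.248002) - (5.9948)(-0.279999)) / 9.1693 = -0.322998
So phi_hat = [-0.3230, 0.2480, -0.2800].
Therefore phi_hat_3 = -0.2800.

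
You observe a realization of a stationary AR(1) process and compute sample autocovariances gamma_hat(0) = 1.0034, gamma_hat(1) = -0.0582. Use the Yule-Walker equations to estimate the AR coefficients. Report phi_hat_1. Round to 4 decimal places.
\hat\phi_{1} = -0.0580

The Yule-Walker equations for an AR(p) process read, in matrix form,
  Gamma_p phi = r_p,   with   (Gamma_p)_{ij} = gamma(|i - j|),
                       (r_p)_i = gamma(i),   i,j = 1..p.
Substitute the sample gammas (Toeplitz matrix and right-hand side of size 1):
  Gamma_p = [[1.0034]]
  r_p     = [-0.0582]
With p = 1 this is the single equation gamma(0) phi_1 = gamma(1):
  phi_hat_1 = gamma(1) / gamma(0) = -0.0582 / 1.0034 = -0.0580.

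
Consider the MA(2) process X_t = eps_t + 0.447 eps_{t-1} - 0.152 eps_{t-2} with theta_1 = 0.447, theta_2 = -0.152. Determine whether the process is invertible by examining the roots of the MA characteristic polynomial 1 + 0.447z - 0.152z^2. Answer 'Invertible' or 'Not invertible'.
\text{Invertible}

The MA(q) characteristic polynomial is P(z) = 1 + 0.447z - 0.152z^2.
Invertibility requires all roots to lie outside the unit circle, i.e. |z| > 1 for every root.
Set 1 + (0.447) z + (-0.152) z^2 = 0, i.e. a z^2 + b z + c = 0 with a = -0.152, b = 0.447, c = 1.
Discriminant D = b^2 - 4ac = (0.447)^2 - 4*(-0.152)*1 = 0.199809 - (-0.608) = 0.807809.
D >= 0, so the roots are real: z = (-b +/- sqrt(D)) / (2a) = (-0.447 +/- 0.898782) / (-0.304).
  z_1 = (-0.447 + 0.898782) / (-0.304) = -1.4861,   |z_1| = 1.4861.
  z_2 = (-0.447 - 0.898782) / (-0.304) = 4.4269,   |z_2| = 4.4269.
Moduli of all roots: 1.4861, 4.4269.
All moduli strictly greater than 1? Yes.
Verdict: Invertible.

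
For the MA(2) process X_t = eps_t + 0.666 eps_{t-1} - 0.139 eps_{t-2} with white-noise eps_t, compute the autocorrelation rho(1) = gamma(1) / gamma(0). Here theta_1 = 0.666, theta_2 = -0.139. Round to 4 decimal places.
\rho(1) = 0.3920

For an MA(q) process with theta_0 = 1, the autocovariance is
  gamma(k) = sigma^2 * sum_{i=0..q-k} theta_i * theta_{i+k},
and rho(k) = gamma(k) / gamma(0). Sigma^2 cancels.
  numerator   = (1)*(0.666) + (0.666)*(-0.139) = 0.573426.
  denominator = (1)^2 + (0.666)^2 + (-0.139)^2 = 1.462877.
  rho(1) = 0.573426 / 1.462877 = 0.3920.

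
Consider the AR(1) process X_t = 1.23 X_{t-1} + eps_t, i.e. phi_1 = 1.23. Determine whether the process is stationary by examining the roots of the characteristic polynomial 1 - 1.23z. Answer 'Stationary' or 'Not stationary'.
\text{Not stationary}

The AR(p) characteristic polynomial is P(z) = 1 - 1.23z.
Stationarity requires all roots to lie outside the unit circle, i.e. |z| > 1 for every root.
This is linear in z: 1 + (-1.23) z = 0  =>  z = -1/(-1.23) = 0.813008,  |z| = 0.813008.
Moduli of all roots: 0.8130.
All moduli strictly greater than 1? No.
Verdict: Not stationary.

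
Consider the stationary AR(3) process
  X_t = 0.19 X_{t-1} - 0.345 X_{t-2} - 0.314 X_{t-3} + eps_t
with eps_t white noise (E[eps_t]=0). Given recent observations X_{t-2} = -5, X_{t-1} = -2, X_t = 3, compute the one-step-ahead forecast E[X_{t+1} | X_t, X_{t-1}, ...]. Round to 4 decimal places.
E[X_{t+1} \mid \mathcal F_t] = 2.8300

For an AR(p) model X_t = c + sum_i phi_i X_{t-i} + eps_t, the
one-step-ahead conditional mean is
  E[X_{t+1} | X_t, ...] = c + sum_i phi_i X_{t+1-i}.
Substitute known values:
  E[X_{t+1} | ...] = (0.19) * (3) + (-0.345) * (-2) + (-0.314) * (-5)
                   = 2.8300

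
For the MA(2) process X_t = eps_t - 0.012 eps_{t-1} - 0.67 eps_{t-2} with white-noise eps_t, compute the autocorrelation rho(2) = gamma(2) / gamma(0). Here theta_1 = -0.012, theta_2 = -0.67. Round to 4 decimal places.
\rho(2) = -0.4624

For an MA(q) process with theta_0 = 1, the autocovariance is
  gamma(k) = sigma^2 * sum_{i=0..q-k} theta_i * theta_{i+k},
and rho(k) = gamma(k) / gamma(0). Sigma^2 cancels.
  numerator   = (1)*(-0.67) = -0.67.
  denominator = (1)^2 + (-0.012)^2 + (-0.67)^2 = 1.449044.
  rho(2) = -0.67 / 1.449044 = -0.4624.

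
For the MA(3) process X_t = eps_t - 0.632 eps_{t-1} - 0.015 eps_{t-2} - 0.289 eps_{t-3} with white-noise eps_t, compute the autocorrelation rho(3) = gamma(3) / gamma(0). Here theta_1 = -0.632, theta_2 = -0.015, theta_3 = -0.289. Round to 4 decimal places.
\rho(3) = -0.1949

For an MA(q) process with theta_0 = 1, the autocovariance is
  gamma(k) = sigma^2 * sum_{i=0..q-k} theta_i * theta_{i+k},
and rho(k) = gamma(k) / gamma(0). Sigma^2 cancels.
  numerator   = (1)*(-0.289) = -0.289.
  denominator = (1)^2 + (-0.632)^2 + (-0.015)^2 + (-0.289)^2 = 1.48317.
  rho(3) = -0.289 / 1.48317 = -0.1949.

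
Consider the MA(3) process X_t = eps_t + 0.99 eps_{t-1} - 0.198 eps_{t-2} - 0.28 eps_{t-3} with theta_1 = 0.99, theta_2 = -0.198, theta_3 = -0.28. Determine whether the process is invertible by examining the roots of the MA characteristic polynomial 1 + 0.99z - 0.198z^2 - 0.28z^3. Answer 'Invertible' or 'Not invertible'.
\text{Invertible}

The MA(q) characteristic polynomial is P(z) = 1 + 0.99z - 0.198z^2 - 0.28z^3.
Invertibility requires all roots to lie outside the unit circle, i.e. |z| > 1 for every root.
Degree 3: look for a simple real root z0 first, then factor out (1 - z/z0) and solve the remaining quadratic.
Testing z0 = -1.25: P(-1.25) = 1 + (0.99)(-1.25) + (-0.198)(-1.25)^2 + (-0.28)(-1.25)^3
  = 1 + (-1.2375) + (-0.309375) + (0.546875) = 0.  So z_0 = -1.25 is a root, |z_0| = 1.25.
Divide out the factor (1 + 0.8 z) = (1 - z/z0) (since 1/z0 = -0.8):
  P(z) = (1 + 0.8 z)(1 + (0.19) z + (-0.35) z^2)
  [check: z-coef 0.19 - (-0.8) = 0.99; z^2-coef -0.35 - (-0.8)(0.19) = -0.198; z^3-coef -(-0.8)(-0.35) = -0.28.]
Remaining roots from the quadratic factor 1 + (0.19) z + (-0.35) z^2:
  Set 1 + (0.19) z + (-0.35) z^2 = 0, i.e. a z^2 + b z + c = 0 with a = -0.35, b = 0.19, c = 1.
  Discriminant D = b^2 - 4ac = (0.19)^2 - 4*(-0.35)*1 = 0.0361 - (-1.4) = 1.4361.
  D >= 0, so the roots are real: z = (-b +/- sqrt(D)) / (2a) = (-0.19 +/- 1.198374) / (-0.7).
    z_1 = (-0.19 + 1.198374) / (-0.7) = -1.4405,   |z_1| = 1.4405.
    z_2 = (-0.19 - 1.198374) / (-0.7) = 1.9834,   |z_2| = 1.9834.
Moduli of all roots: 1.2500, 1.4405, 1.9834.
All moduli strictly greater than 1? Yes.
Verdict: Invertible.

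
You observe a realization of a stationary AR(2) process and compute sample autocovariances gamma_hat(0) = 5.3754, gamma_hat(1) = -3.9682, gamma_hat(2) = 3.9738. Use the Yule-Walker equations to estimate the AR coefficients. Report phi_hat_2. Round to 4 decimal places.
\hat\phi_{2} = 0.4270

The Yule-Walker equations for an AR(p) process read, in matrix form,
  Gamma_p phi = r_p,   with   (Gamma_p)_{ij} = gamma(|i - j|),
                       (r_p)_i = gamma(i),   i,j = 1..p.
Substitute the sample gammas (Toeplitz matrix and right-hand side of size 2):
  Gamma_p = [[5.3754, -3.9682], [-3.9682, 5.3754]]
  r_p     = [-3.9682, 3.9738]
Written out:
  5.3754 phi_1 - 3.9682 phi_2 = -3.9682
  -3.9682 phi_1 + 5.3754 phi_2 = 3.9738
Solve by Cramer's rule:
  det = gamma(0)^2 - gamma(1)^2 = (5.3754)^2 - (-3.9682)^2 = 28.89492516 - 15.74661124 = 13.14831392
  phi_hat_1 = [gamma(1) gamma(0) - gamma(1) gamma(2)] / det = [(-3.9682)(5.3754) - (-3.9682)(3.9738)] / 13.14831392 = -5.56182912 / 13.14831392 = -0.423
  phi_hat_2 = [gamma(0) gamma(2) - gamma(1)^2] / det = [(5.3754)(3.9738) - (-3.9682)^2] / 13.14831392 = 5.61415328 / 13.14831392 = 0.427
So phi_hat = [-0.4230, 0.4270].
Therefore phi_hat_2 = 0.4270.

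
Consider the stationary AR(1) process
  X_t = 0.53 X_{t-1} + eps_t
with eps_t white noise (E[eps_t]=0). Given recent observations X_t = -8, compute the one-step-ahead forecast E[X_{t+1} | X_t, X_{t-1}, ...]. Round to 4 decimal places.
E[X_{t+1} \mid \mathcal F_t] = -4.2400

For an AR(p) model X_t = c + sum_i phi_i X_{t-i} + eps_t, the
one-step-ahead conditional mean is
  E[X_{t+1} | X_t, ...] = c + sum_i phi_i X_{t+1-i}.
Substitute known values:
  E[X_{t+1} | ...] = (0.53) * (-8)
                   = -4.2400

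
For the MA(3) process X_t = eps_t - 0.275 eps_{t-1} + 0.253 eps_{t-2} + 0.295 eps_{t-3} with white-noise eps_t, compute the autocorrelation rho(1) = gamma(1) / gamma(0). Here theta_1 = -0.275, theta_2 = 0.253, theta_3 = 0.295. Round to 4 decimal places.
\rho(1) = -0.2201

For an MA(q) process with theta_0 = 1, the autocovariance is
  gamma(k) = sigma^2 * sum_{i=0..q-k} theta_i * theta_{i+k},
and rho(k) = gamma(k) / gamma(0). Sigma^2 cancels.
  numerator   = (1)*(-0.275) + (-0.275)*(0.253) + (0.253)*(0.295) = -0.26994.
  denominator = (1)^2 + (-0.275)^2 + (0.253)^2 + (0.295)^2 = 1.226659.
  rho(1) = -0.26994 / 1.226659 = -0.2201.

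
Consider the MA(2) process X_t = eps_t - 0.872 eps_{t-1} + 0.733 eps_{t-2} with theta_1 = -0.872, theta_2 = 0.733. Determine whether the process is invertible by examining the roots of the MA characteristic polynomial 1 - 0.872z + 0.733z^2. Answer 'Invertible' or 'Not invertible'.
\text{Invertible}

The MA(q) characteristic polynomial is P(z) = 1 - 0.872z + 0.733z^2.
Invertibility requires all roots to lie outside the unit circle, i.e. |z| > 1 for every root.
Set 1 + (-0.872) z + (0.733) z^2 = 0, i.e. a z^2 + b z + c = 0 with a = 0.733, b = -0.872, c = 1.
Discriminant D = b^2 - 4ac = (-0.872)^2 - 4*(0.733)*1 = 0.760384 - (2.932) = -2.171616.
D < 0, so the roots are the complex-conjugate pair z = (-b +/- i sqrt(-D)) / (2a) = 0.5948 +/- 1.0052i.
For a conjugate pair |z|^2 = z * conj(z) = (product of roots) = c/a = 1/(0.733) = 1.364256, so |z| = sqrt(1.364256) = 1.168 for both roots.
Moduli of all roots: 1.1680, 1.1680.
All moduli strictly greater than 1? Yes.
Verdict: Invertible.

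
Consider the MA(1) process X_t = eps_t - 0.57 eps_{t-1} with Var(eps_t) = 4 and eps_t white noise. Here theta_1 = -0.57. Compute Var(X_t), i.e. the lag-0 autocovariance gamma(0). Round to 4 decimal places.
\gamma(0) = 5.2996

For an MA(q) process X_t = eps_t + sum_i theta_i eps_{t-i} with
Var(eps_t) = sigma^2, the variance is
  gamma(0) = sigma^2 * (1 + sum_i theta_i^2).
  sum_i theta_i^2 = (-0.57)^2 = 0.3249.
  gamma(0) = 4 * (1 + 0.3249) = 4 * 1.3249 = 5.2996.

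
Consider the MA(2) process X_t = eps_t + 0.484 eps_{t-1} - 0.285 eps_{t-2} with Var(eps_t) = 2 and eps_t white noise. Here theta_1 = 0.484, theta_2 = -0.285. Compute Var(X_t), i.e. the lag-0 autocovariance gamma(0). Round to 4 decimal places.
\gamma(0) = 2.6310

For an MA(q) process X_t = eps_t + sum_i theta_i eps_{t-i} with
Var(eps_t) = sigma^2, the variance is
  gamma(0) = sigma^2 * (1 + sum_i theta_i^2).
  sum_i theta_i^2 = (0.484)^2 + (-0.285)^2 = 0.234256 + 0.081225 = 0.315481.
  gamma(0) = 2 * (1 + 0.315481) = 2 * 1.315481 = 2.630962, which rounds to 2.6310.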